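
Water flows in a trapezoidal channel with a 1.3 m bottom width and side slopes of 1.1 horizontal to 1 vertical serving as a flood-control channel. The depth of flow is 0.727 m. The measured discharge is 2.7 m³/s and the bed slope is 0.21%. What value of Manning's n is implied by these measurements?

With bottom width b = 1.3 m and side slope z = 1.1: A = (b + zy)y = (1.3 + 1.1×0.727)×0.727 = 1.526 m²; P = b + 2y√(1+z²) = 1.3 + 2×0.727×1.487 = 3.462 m.
Hydraulic radius R = A/P = 1.526/3.462 = 0.441 m.
Rearranging Manning's equation: n = (1/Q) A R^(2/3) S^(1/2) = (1/2.7) × 1.526 × 0.441^(2/3) × √0.0021 = 0.015.

n = 0.015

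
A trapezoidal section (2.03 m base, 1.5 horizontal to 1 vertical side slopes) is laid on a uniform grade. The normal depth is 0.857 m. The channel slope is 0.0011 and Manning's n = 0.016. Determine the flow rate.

Q = 3.98 m³/s

With bottom width b = 2.03 m and side slope z = 1.5: A = (b + zy)y = (2.03 + 1.5×0.857)×0.857 = 2.841 m²; P = b + 2y√(1+z²) = 2.03 + 2×0.857×1.803 = 5.12 m.
Hydraulic radius R = A/P = 2.841/5.12 = 0.555 m.
Manning's equation: Q = (1/n) A R^(2/3) S^(1/2) = (1/0.016) × 2.841 × 0.555^(2/3) × 0.0011^(1/2) = 3.98 m³/s.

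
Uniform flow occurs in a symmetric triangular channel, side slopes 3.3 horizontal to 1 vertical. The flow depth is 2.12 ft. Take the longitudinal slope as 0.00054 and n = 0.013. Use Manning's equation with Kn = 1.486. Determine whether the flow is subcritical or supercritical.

subcritical

For a triangular section with side slope z = 3.3: A = zy² = 3.3×2.12² = 14.83 ft²; P = 2y√(1+z²) = 2×2.12×3.448 = 14.62 ft.
Hydraulic radius R = A/P = 14.83/14.62 = 1.014 ft.
V = (1.486/n) R^(2/3) √S = (1.486/0.013) × 1.014^(2/3) × √0.00054 = 2.682 ft/s. Hydraulic depth D_h = A/T = 14.83/13.99 = 1.06 ft.
Froude number Fr = V/√(g·D_h) = 2.682/√(32.2×1.06) = 0.459, which is less than 1, so the flow is subcritical.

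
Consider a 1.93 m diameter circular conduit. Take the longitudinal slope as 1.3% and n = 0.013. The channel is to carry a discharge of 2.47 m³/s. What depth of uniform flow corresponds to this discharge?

Manning's equation rearranged: A R^(2/3) = nQ / (1·√S) = 0.013 × 2.47 / (√0.013) = 0.2816.
Try y = 0.66 m: A R^(2/3) = 0.4529 — too large.
Try y = 0.367 m: A R^(2/3) = 0.1423 — too small.
Try y = 0.516 m: A R^(2/3) = 0.2815 — close enough.

y_n = 0.516 m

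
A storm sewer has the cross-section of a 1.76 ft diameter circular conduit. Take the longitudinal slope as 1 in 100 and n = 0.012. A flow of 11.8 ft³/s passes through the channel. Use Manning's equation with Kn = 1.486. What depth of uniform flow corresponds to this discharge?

y_n = 1.06 ft

Manning's equation rearranged: A R^(2/3) = nQ / (1.486·√S) = 0.012 × 11.8 / (1.486 × √0.01) = 0.9529.
At y = 0.91 ft: A R^(2/3) = 0.7446 — too small.
At y = 1.06 ft: A R^(2/3) = 0.951 — ≈ 0.9529.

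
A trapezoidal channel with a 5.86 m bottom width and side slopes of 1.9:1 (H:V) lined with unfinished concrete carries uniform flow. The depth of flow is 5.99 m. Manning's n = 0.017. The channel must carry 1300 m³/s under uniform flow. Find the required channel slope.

With bottom width b = 5.86 m and side slope z = 1.9: A = (b + zy)y = (5.86 + 1.9×5.99)×5.99 = 103.3 m²; P = b + 2y√(1+z²) = 5.86 + 2×5.99×2.147 = 31.58 m.
Hydraulic radius R = A/P = 103.3/31.58 = 3.27 m.
From Manning's equation, S = [nQ / (1 A R^(2/3))]² = [0.017 × 1300 / (1 × 103.3 × 3.27^(2/3))]² = 0.00944.

S = 0.00944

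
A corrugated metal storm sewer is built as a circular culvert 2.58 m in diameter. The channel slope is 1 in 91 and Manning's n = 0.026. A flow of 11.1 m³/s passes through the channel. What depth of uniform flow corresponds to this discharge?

Manning's equation rearranged: A R^(2/3) = nQ / (1·√S) = 0.026 × 11.1 / (√0.01099) = 2.753.
Trying y = 1.78 m: A R^(2/3) = 3.206 — too large.
Trying y = 1.37 m: A R^(2/3) = 2.158 — too small.
Trying y = 1.6 m: A R^(2/3) = 2.756 — close enough.

y_n = 1.6 m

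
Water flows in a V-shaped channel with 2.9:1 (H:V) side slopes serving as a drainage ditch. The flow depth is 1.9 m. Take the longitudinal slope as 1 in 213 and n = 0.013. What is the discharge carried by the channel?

For a triangular section with side slope z = 2.9: A = zy² = 2.9×1.9² = 10.47 m²; P = 2y√(1+z²) = 2×1.9×3.068 = 11.66 m.
Hydraulic radius R = A/P = 10.47/11.66 = 0.8981 m.
Manning's equation: Q = (1/n) A R^(2/3) S^(1/2) = (1/0.013) × 10.47 × 0.8981^(2/3) × 0.004695^(1/2) = 51.4 m³/s.

Q = 51.4 m³/s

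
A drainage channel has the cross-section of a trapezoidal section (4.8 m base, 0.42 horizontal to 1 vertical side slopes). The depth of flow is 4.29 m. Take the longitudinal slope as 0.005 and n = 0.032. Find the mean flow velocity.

V = 3.52 m/s

With bottom width b = 4.8 m and side slope z = 0.42: A = (b + zy)y = (4.8 + 0.42×4.29)×4.29 = 28.32 m²; P = b + 2y√(1+z²) = 4.8 + 2×4.29×1.085 = 14.11 m.
Hydraulic radius R = A/P = 28.32/14.11 = 2.008 m.
From Manning's equation, V = (1/n) R^(2/3) S^(1/2) = (1/0.032) × 2.008^(2/3) × 0.005^(1/2) = 3.52 m/s.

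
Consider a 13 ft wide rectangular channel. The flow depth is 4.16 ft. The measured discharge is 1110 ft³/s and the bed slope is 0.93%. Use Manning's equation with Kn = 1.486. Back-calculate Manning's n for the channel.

Flow area A = b·y = 13 × 4.16 = 54.08 ft². Wetted perimeter P = b + 2y = 13 + 2×4.16 = 21.32 ft.
Hydraulic radius R = A/P = 54.08/21.32 = 2.537 ft.
Rearranging Manning's equation: n = (1.486/Q) A R^(2/3) S^(1/2) = (1.486/1110) × 54.08 × 2.537^(2/3) × √0.0093 = 0.013.

n = 0.013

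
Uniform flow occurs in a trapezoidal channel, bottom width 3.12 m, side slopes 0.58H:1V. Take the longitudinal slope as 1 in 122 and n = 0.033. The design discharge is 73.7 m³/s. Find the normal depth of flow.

Manning's equation rearranged: A R^(2/3) = nQ / (1·√S) = 0.033 × 73.7 / (√0.008197) = 26.86.
Try y = 2.59 m: A R^(2/3) = 14.36 — too small.
Try y = 4.27 m: A R^(2/3) = 35.88 — too large.
Try y = 3.66 m: A R^(2/3) = 26.87 — close enough.

y_n = 3.66 m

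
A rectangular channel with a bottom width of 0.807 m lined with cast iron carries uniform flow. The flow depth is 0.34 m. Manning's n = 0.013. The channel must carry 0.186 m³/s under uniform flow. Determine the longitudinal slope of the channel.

Flow area A = b·y = 0.807 × 0.34 = 0.2744 m². Wetted perimeter P = b + 2y = 0.807 + 2×0.34 = 1.487 m.
Hydraulic radius R = A/P = 0.2744/1.487 = 0.1845 m.
From Manning's equation, S = [nQ / (1 A R^(2/3))]² = [0.013 × 0.186 / (1 × 0.2744 × 0.1845^(2/3))]² = 0.000739.

S = 0.000739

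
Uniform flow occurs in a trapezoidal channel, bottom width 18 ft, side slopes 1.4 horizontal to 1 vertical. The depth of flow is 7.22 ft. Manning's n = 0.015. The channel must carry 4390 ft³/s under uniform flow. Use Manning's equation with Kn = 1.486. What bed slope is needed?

With bottom width b = 18 ft and side slope z = 1.4: A = (b + zy)y = (18 + 1.4×7.22)×7.22 = 202.9 ft²; P = b + 2y√(1+z²) = 18 + 2×7.22×1.72 = 42.84 ft.
Hydraulic radius R = A/P = 202.9/42.84 = 4.737 ft.
From Manning's equation, S = [nQ / (1.486 A R^(2/3))]² = [0.015 × 4390 / (1.486 × 202.9 × 4.737^(2/3))]² = 0.00599.

S = 0.00599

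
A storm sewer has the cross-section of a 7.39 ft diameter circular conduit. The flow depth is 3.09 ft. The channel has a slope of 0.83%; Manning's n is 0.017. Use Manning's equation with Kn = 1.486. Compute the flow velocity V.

V = 11.1 ft/s

For a circular section of diameter D = 7.39 ft at depth y = 3.09 ft, the central angle is θ = 2 arccos(1 − 2y/D) = 2.813 rad. Then A = (D²/8)(θ − sin θ) = 17 ft² and P = Dθ/2 = 10.39 ft.
Hydraulic radius R = A/P = 17/10.39 = 1.635 ft.
From Manning's equation, V = (1.486/n) R^(2/3) S^(1/2) = (1.486/0.017) × 1.635^(2/3) × 0.0083^(1/2) = 11.1 ft/s.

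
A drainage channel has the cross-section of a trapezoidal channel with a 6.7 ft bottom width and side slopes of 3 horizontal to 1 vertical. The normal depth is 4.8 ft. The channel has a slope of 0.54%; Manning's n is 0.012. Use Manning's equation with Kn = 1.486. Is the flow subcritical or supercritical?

supercritical

With bottom width b = 6.7 ft and side slope z = 3: A = (b + zy)y = (6.7 + 3×4.8)×4.8 = 101.3 ft²; P = b + 2y√(1+z²) = 6.7 + 2×4.8×3.162 = 37.06 ft.
Hydraulic radius R = A/P = 101.3/37.06 = 2.733 ft.
V = (1.486/n) R^(2/3) √S = (1.486/0.012) × 2.733^(2/3) × √0.0054 = 17.79 ft/s. Hydraulic depth D_h = A/T = 101.3/35.5 = 2.853 ft.
Froude number Fr = V/√(g·D_h) = 17.79/√(32.2×2.853) = 1.86, which is greater than 1, so the flow is supercritical.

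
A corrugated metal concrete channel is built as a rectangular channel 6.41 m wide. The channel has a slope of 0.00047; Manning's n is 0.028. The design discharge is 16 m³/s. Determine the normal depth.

Manning's equation rearranged: A R^(2/3) = nQ / (1·√S) = 0.028 × 16 / (√0.00047) = 20.66.
At y = 1.9 m: A R^(2/3) = 13.7 — low.
At y = 2.96 m: A R^(2/3) = 25.29 — high.
At y = 2.55 m: A R^(2/3) = 20.65 — close enough.

y_n = 2.55 m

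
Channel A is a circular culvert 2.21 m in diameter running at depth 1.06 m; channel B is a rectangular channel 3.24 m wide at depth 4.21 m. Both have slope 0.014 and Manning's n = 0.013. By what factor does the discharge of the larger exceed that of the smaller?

Channel A: For a circular section of diameter D = 2.21 m at depth y = 1.06 m, the central angle is θ = 2 arccos(1 − 2y/D) = 3.06 rad. Then A = (D²/8)(θ − sin θ) = 1.819 m² and P = Dθ/2 = 3.381 m. Hydraulic radius R = A/P = 1.819/3.381 = 0.5378 m. Q_A = (1/0.013)·1.819·0.5378^(2/3)·√0.014 = 10.95 m³/s.
Channel B: Flow area A = b·y = 3.24 × 4.21 = 13.64 m². Wetted perimeter P = b + 2y = 3.24 + 2×4.21 = 11.66 m. Hydraulic radius R = A/P = 13.64/11.66 = 1.17 m. Q_B = (1/0.013)·13.64·1.17^(2/3)·√0.014 = 137.8 m³/s.
The larger discharge is 137.8 m³/s and the smaller is 10.95 m³/s; the ratio is 12.6.

12.6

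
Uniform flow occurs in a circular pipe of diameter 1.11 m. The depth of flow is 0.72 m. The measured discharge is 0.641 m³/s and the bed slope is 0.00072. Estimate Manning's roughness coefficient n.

For a circular section of diameter D = 1.11 m at depth y = 0.72 m, the central angle is θ = 2 arccos(1 − 2y/D) = 3.745 rad. Then A = (D²/8)(θ − sin θ) = 0.6643 m² and P = Dθ/2 = 2.079 m.
Hydraulic radius R = A/P = 0.6643/2.079 = 0.3196 m.
Rearranging Manning's equation: n = (1/Q) A R^(2/3) S^(1/2) = (1/0.641) × 0.6643 × 0.3196^(2/3) × √0.00072 = 0.013.

n = 0.013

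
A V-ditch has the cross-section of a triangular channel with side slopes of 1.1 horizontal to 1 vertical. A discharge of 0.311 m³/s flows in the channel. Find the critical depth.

y_c = 0.439 m

At critical depth, Q² T / (g A³) = 1, i.e. A³/T = Q²/g = 0.311²/9.81 = 0.009859.
Try y = 0.369 m: A³/T = 0.004139 — short.
Try y = 0.497 m: A³/T = 0.01835 — over.
Try y = 0.439 m: A³/T = 0.009865 — close enough.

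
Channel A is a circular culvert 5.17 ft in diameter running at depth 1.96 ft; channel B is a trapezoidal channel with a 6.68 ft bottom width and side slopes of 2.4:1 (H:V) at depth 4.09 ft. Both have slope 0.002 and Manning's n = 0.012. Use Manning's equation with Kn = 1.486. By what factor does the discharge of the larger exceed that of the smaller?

16

Channel A: For a circular section of diameter D = 5.17 ft at depth y = 1.96 ft, the central angle is θ = 2 arccos(1 − 2y/D) = 2.653 rad. Then A = (D²/8)(θ − sin θ) = 7.297 ft² and P = Dθ/2 = 6.859 ft. Hydraulic radius R = A/P = 7.297/6.859 = 1.064 ft. Q_A = (1.486/0.012)·7.297·1.064^(2/3)·√0.002 = 42.11 ft³/s.
Channel B: With bottom width b = 6.68 ft and side slope z = 2.4: A = (b + zy)y = (6.68 + 2.4×4.09)×4.09 = 67.47 ft²; P = b + 2y√(1+z²) = 6.68 + 2×4.09×2.6 = 27.95 ft. Hydraulic radius R = A/P = 67.47/27.95 = 2.414 ft. Q_B = (1.486/0.012)·67.47·2.414^(2/3)·√0.002 = 672.4 ft³/s.
The larger discharge is 672.4 ft³/s and the smaller is 42.11 ft³/s; the ratio is 16.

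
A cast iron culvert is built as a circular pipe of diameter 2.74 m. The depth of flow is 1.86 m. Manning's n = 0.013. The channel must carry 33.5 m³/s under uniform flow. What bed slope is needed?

For a circular section of diameter D = 2.74 m at depth y = 1.86 m, the central angle is θ = 2 arccos(1 − 2y/D) = 3.873 rad. Then A = (D²/8)(θ − sin θ) = 4.262 m² and P = Dθ/2 = 5.306 m.
Hydraulic radius R = A/P = 4.262/5.306 = 0.8031 m.
From Manning's equation, S = [nQ / (1 A R^(2/3))]² = [0.013 × 33.5 / (1 × 4.262 × 0.8031^(2/3))]² = 0.014.

S = 0.014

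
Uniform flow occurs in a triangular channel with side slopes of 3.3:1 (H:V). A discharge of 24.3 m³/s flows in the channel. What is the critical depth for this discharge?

y_c = 1.62 m

At critical depth, Q² T / (g A³) = 1, i.e. A³/T = Q²/g = 24.3²/9.81 = 60.19.
Trying y = 1.84 m: A³/T = 114.8 — high.
Trying y = 1.12 m: A³/T = 9.596 — low.
Trying y = 1.62 m: A³/T = 60.75 — ≈ 60.19.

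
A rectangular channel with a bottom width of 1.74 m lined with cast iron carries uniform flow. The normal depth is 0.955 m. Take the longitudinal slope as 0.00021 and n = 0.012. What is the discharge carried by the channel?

Q = 1.19 m³/s

Flow area A = b·y = 1.74 × 0.955 = 1.662 m². Wetted perimeter P = b + 2y = 1.74 + 2×0.955 = 3.65 m.
Hydraulic radius R = A/P = 1.662/3.65 = 0.4553 m.
Manning's equation: Q = (1/n) A R^(2/3) S^(1/2) = (1/0.012) × 1.662 × 0.4553^(2/3) × 0.00021^(1/2) = 1.19 m³/s.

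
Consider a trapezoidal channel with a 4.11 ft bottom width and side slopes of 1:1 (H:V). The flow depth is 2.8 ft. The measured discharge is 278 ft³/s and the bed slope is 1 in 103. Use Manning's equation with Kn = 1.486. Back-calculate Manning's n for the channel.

With bottom width b = 4.11 ft and side slope z = 1: A = (b + zy)y = (4.11 + 1×2.8)×2.8 = 19.35 ft²; P = b + 2y√(1+z²) = 4.11 + 2×2.8×1.414 = 12.03 ft.
Hydraulic radius R = A/P = 19.35/12.03 = 1.608 ft.
Rearranging Manning's equation: n = (1.486/Q) A R^(2/3) S^(1/2) = (1.486/278) × 19.35 × 1.608^(2/3) × √0.009709 = 0.014.

n = 0.014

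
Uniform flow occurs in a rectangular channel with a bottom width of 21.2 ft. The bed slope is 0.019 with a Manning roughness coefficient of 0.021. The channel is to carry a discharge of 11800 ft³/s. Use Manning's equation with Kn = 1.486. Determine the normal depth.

Manning's equation rearranged: A R^(2/3) = nQ / (1.486·√S) = 0.021 × 11800 / (1.486 × √0.019) = 1210.
At y = 11.2 ft: A R^(2/3) = 735 — too small.
At y = 18.7 ft: A R^(2/3) = 1418 — too large.
At y = 16.5 ft: A R^(2/3) = 1213 — matches.

y_n = 16.5 ft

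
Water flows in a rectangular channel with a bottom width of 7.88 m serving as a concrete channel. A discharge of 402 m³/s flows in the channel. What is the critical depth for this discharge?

For a rectangular channel, critical depth y_c = (q²/g)^(1/3) where q = Q/b = 402/7.88 = 51.02 m²/s.
So y_c = (51.02²/9.81)^(1/3) = 6.43 m.

y_c = 6.43 m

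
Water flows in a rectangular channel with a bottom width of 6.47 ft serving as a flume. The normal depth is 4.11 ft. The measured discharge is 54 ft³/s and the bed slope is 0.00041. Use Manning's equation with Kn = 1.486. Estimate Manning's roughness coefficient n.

n = 0.022

Flow area A = b·y = 6.47 × 4.11 = 26.59 ft². Wetted perimeter P = b + 2y = 6.47 + 2×4.11 = 14.69 ft.
Hydraulic radius R = A/P = 26.59/14.69 = 1.81 ft.
Rearranging Manning's equation: n = (1.486/Q) A R^(2/3) S^(1/2) = (1.486/54) × 26.59 × 1.81^(2/3) × √0.00041 = 0.022.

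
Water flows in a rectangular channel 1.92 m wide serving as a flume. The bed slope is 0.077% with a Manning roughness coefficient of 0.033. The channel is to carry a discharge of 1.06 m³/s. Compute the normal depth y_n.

Manning's equation rearranged: A R^(2/3) = nQ / (1·√S) = 0.033 × 1.06 / (√0.00077) = 1.261.
At y = 1.2 m: A R^(2/3) = 1.515 — over.
At y = 1.04 m: A R^(2/3) = 1.257 — close enough.

y_n = 1.04 m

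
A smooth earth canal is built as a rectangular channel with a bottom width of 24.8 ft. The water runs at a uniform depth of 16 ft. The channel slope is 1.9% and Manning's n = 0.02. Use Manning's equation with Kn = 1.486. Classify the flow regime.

supercritical

Flow area A = b·y = 24.8 × 16 = 396.8 ft². Wetted perimeter P = b + 2y = 24.8 + 2×16 = 56.8 ft.
Hydraulic radius R = A/P = 396.8/56.8 = 6.986 ft.
V = (1.486/n) R^(2/3) √S = (1.486/0.02) × 6.986^(2/3) × √0.019 = 37.43 ft/s. Hydraulic depth D_h = A/T = 396.8/24.8 = 16 ft.
Froude number Fr = V/√(g·D_h) = 37.43/√(32.2×16) = 1.65, which is greater than 1, so the flow is supercritical.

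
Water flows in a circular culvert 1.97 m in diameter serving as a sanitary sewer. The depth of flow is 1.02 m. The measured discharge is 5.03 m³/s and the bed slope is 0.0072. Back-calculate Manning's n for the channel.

n = 0.017

For a circular section of diameter D = 1.97 m at depth y = 1.02 m, the central angle is θ = 2 arccos(1 − 2y/D) = 3.213 rad. Then A = (D²/8)(θ − sin θ) = 1.593 m² and P = Dθ/2 = 3.164 m.
Hydraulic radius R = A/P = 1.593/3.164 = 0.5034 m.
Rearranging Manning's equation: n = (1/Q) A R^(2/3) S^(1/2) = (1/5.03) × 1.593 × 0.5034^(2/3) × √0.0072 = 0.017.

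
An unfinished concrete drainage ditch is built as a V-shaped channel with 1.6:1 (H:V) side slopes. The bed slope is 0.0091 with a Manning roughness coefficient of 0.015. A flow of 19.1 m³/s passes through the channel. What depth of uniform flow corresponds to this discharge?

Manning's equation rearranged: A R^(2/3) = nQ / (1·√S) = 0.015 × 19.1 / (√0.0091) = 3.003.
Trying y = 1.22 m: A R^(2/3) = 1.535 — too small.
Trying y = 1.57 m: A R^(2/3) = 3.007 — matches.

y_n = 1.57 m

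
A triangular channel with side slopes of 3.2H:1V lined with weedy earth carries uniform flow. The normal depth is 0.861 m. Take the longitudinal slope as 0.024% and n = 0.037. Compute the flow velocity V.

For a triangular section with side slope z = 3.2: A = zy² = 3.2×0.861² = 2.372 m²; P = 2y√(1+z²) = 2×0.861×3.353 = 5.773 m.
Hydraulic radius R = A/P = 2.372/5.773 = 0.4109 m.
From Manning's equation, V = (1/n) R^(2/3) S^(1/2) = (1/0.037) × 0.4109^(2/3) × 0.00024^(1/2) = 0.231 m/s.

V = 0.231 m/s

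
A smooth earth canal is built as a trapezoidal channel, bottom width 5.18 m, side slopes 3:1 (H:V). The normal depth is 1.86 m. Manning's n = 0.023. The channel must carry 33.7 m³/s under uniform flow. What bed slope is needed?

S = 0.0012

With bottom width b = 5.18 m and side slope z = 3: A = (b + zy)y = (5.18 + 3×1.86)×1.86 = 20.01 m²; P = b + 2y√(1+z²) = 5.18 + 2×1.86×3.162 = 16.94 m.
Hydraulic radius R = A/P = 20.01/16.94 = 1.181 m.
From Manning's equation, S = [nQ / (1 A R^(2/3))]² = [0.023 × 33.7 / (1 × 20.01 × 1.181^(2/3))]² = 0.0012.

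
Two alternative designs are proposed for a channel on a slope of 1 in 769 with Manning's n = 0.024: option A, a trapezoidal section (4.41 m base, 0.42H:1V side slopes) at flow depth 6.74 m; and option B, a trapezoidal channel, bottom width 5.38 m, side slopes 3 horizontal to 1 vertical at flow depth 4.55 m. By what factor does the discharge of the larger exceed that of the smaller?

1.76

Channel A: With bottom width b = 4.41 m and side slope z = 0.42: A = (b + zy)y = (4.41 + 0.42×6.74)×6.74 = 48.8 m²; P = b + 2y√(1+z²) = 4.41 + 2×6.74×1.085 = 19.03 m. Hydraulic radius R = A/P = 48.8/19.03 = 2.564 m. Q_A = (1/0.024)·48.8·2.564^(2/3)·√0.0013 = 137.4 m³/s.
Channel B: With bottom width b = 5.38 m and side slope z = 3: A = (b + zy)y = (5.38 + 3×4.55)×4.55 = 86.59 m²; P = b + 2y√(1+z²) = 5.38 + 2×4.55×3.162 = 34.16 m. Hydraulic radius R = A/P = 86.59/34.16 = 2.535 m. Q_B = (1/0.024)·86.59·2.535^(2/3)·√0.0013 = 241.9 m³/s.
The larger discharge is 241.9 m³/s and the smaller is 137.4 m³/s; the ratio is 1.76.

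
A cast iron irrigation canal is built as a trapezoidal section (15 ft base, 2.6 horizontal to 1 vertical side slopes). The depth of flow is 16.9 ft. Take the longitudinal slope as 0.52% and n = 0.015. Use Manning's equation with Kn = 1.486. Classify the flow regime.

With bottom width b = 15 ft and side slope z = 2.6: A = (b + zy)y = (15 + 2.6×16.9)×16.9 = 996.1 ft²; P = b + 2y√(1+z²) = 15 + 2×16.9×2.786 = 109.2 ft.
Hydraulic radius R = A/P = 996.1/109.2 = 9.125 ft.
V = (1.486/n) R^(2/3) √S = (1.486/0.015) × 9.125^(2/3) × √0.0052 = 31.2 ft/s. Hydraulic depth D_h = A/T = 996.1/102.9 = 9.682 ft.
Froude number Fr = V/√(g·D_h) = 31.2/√(32.2×9.682) = 1.77, which is greater than 1, so the flow is supercritical.

supercritical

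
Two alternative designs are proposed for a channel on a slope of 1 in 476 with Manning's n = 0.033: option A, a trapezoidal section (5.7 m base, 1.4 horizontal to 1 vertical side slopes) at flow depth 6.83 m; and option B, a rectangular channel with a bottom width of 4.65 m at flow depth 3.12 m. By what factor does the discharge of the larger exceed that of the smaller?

Channel A: With bottom width b = 5.7 m and side slope z = 1.4: A = (b + zy)y = (5.7 + 1.4×6.83)×6.83 = 104.2 m²; P = b + 2y√(1+z²) = 5.7 + 2×6.83×1.72 = 29.2 m. Hydraulic radius R = A/P = 104.2/29.2 = 3.57 m. Q_A = (1/0.033)·104.2·3.57^(2/3)·√0.002101 = 338.2 m³/s.
Channel B: Flow area A = b·y = 4.65 × 3.12 = 14.51 m². Wetted perimeter P = b + 2y = 4.65 + 2×3.12 = 10.89 m. Hydraulic radius R = A/P = 14.51/10.89 = 1.332 m. Q_B = (1/0.033)·14.51·1.332^(2/3)·√0.002101 = 24.4 m³/s.
The larger discharge is 338.2 m³/s and the smaller is 24.4 m³/s; the ratio is 13.9.

13.9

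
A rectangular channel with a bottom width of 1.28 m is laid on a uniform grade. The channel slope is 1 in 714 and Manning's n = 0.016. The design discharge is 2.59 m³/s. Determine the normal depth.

Manning's equation rearranged: A R^(2/3) = nQ / (1·√S) = 0.016 × 2.59 / (√0.001401) = 1.107.
At y = 1.66 m: A R^(2/3) = 1.27 — too large.
At y = 1.2 m: A R^(2/3) = 0.8579 — too small.
At y = 1.48 m: A R^(2/3) = 1.107 — close enough.

y_n = 1.48 m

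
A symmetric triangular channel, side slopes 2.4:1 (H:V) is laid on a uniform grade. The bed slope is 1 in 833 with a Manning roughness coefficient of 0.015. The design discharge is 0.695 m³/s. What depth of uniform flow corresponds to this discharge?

Manning's equation rearranged: A R^(2/3) = nQ / (1·√S) = 0.015 × 0.695 / (√0.0012) = 0.3009.
At y = 0.392 m: A R^(2/3) = 0.118 — low.
At y = 0.614 m: A R^(2/3) = 0.3904 — high.
At y = 0.557 m: A R^(2/3) = 0.301 — matches.

y_n = 0.557 m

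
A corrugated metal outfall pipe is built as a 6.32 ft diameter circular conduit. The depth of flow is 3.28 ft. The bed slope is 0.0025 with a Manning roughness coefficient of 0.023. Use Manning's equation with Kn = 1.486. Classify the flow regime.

subcritical

For a circular section of diameter D = 6.32 ft at depth y = 3.28 ft, the central angle is θ = 2 arccos(1 − 2y/D) = 3.218 rad. Then A = (D²/8)(θ − sin θ) = 16.44 ft² and P = Dθ/2 = 10.17 ft.
Hydraulic radius R = A/P = 16.44/10.17 = 1.617 ft.
V = (1.486/n) R^(2/3) √S = (1.486/0.023) × 1.617^(2/3) × √0.0025 = 4.451 ft/s. Hydraulic depth D_h = A/T = 16.44/6.315 = 2.604 ft.
Froude number Fr = V/√(g·D_h) = 4.451/√(32.2×2.604) = 0.486, which is less than 1, so the flow is subcritical.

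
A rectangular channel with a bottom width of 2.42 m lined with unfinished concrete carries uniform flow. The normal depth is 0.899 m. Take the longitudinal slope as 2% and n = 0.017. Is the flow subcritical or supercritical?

Flow area A = b·y = 2.42 × 0.899 = 2.176 m². Wetted perimeter P = b + 2y = 2.42 + 2×0.899 = 4.218 m.
Hydraulic radius R = A/P = 2.176/4.218 = 0.5158 m.
V = (1/n) R^(2/3) √S = (1/0.017) × 0.5158^(2/3) × √0.02 = 5.35 m/s. Hydraulic depth D_h = A/T = 2.176/2.42 = 0.899 m.
Froude number Fr = V/√(g·D_h) = 5.35/√(9.81×0.899) = 1.8, which is greater than 1, so the flow is supercritical.

supercritical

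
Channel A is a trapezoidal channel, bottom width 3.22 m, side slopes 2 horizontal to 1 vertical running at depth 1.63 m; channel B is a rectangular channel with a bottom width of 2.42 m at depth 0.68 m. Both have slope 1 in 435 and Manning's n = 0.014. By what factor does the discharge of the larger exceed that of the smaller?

Channel A: With bottom width b = 3.22 m and side slope z = 2: A = (b + zy)y = (3.22 + 2×1.63)×1.63 = 10.56 m²; P = b + 2y√(1+z²) = 3.22 + 2×1.63×2.236 = 10.51 m. Hydraulic radius R = A/P = 10.56/10.51 = 1.005 m. Q_A = (1/0.014)·10.56·1.005^(2/3)·√0.002299 = 36.29 m³/s.
Channel B: Flow area A = b·y = 2.42 × 0.68 = 1.646 m². Wetted perimeter P = b + 2y = 2.42 + 2×0.68 = 3.78 m. Hydraulic radius R = A/P = 1.646/3.78 = 0.4353 m. Q_B = (1/0.014)·1.646·0.4353^(2/3)·√0.002299 = 3.237 m³/s.
The larger discharge is 36.29 m³/s and the smaller is 3.237 m³/s; the ratio is 11.2.

11.2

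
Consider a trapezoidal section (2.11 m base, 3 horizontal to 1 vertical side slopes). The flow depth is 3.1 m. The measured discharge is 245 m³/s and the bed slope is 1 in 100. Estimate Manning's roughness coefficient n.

With bottom width b = 2.11 m and side slope z = 3: A = (b + zy)y = (2.11 + 3×3.1)×3.1 = 35.37 m²; P = b + 2y√(1+z²) = 2.11 + 2×3.1×3.162 = 21.72 m.
Hydraulic radius R = A/P = 35.37/21.72 = 1.629 m.
Rearranging Manning's equation: n = (1/Q) A R^(2/3) S^(1/2) = (1/245) × 35.37 × 1.629^(2/3) × √0.01 = 0.02.

n = 0.02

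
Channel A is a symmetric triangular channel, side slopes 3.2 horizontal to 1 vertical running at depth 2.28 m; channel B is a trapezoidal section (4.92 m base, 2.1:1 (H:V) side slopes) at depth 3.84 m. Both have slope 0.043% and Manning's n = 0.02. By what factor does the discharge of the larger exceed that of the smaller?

Channel A: For a triangular section with side slope z = 3.2: A = zy² = 3.2×2.28² = 16.63 m²; P = 2y√(1+z²) = 2×2.28×3.353 = 15.29 m. Hydraulic radius R = A/P = 16.63/15.29 = 1.088 m. Q_A = (1/0.02)·16.63·1.088^(2/3)·√0.00043 = 18.25 m³/s.
Channel B: With bottom width b = 4.92 m and side slope z = 2.1: A = (b + zy)y = (4.92 + 2.1×3.84)×3.84 = 49.86 m²; P = b + 2y√(1+z²) = 4.92 + 2×3.84×2.326 = 22.78 m. Hydraulic radius R = A/P = 49.86/22.78 = 2.188 m. Q_B = (1/0.02)·49.86·2.188^(2/3)·√0.00043 = 87.14 m³/s.
The larger discharge is 87.14 m³/s and the smaller is 18.25 m³/s; the ratio is 4.78.

4.78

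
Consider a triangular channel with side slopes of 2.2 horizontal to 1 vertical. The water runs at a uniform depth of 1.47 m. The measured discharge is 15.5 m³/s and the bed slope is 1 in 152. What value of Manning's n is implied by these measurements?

n = 0.019

For a triangular section with side slope z = 2.2: A = zy² = 2.2×1.47² = 4.754 m²; P = 2y√(1+z²) = 2×1.47×2.417 = 7.105 m.
Hydraulic radius R = A/P = 4.754/7.105 = 0.6691 m.
Rearranging Manning's equation: n = (1/Q) A R^(2/3) S^(1/2) = (1/15.5) × 4.754 × 0.6691^(2/3) × √0.006579 = 0.019.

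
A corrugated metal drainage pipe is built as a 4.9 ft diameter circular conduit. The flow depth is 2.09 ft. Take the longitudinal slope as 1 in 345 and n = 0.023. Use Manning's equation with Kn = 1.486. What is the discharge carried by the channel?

Q = 28.4 ft³/s

For a circular section of diameter D = 4.9 ft at depth y = 2.09 ft, the central angle is θ = 2 arccos(1 − 2y/D) = 2.847 rad. Then A = (D²/8)(θ − sin θ) = 7.671 ft² and P = Dθ/2 = 6.974 ft.
Hydraulic radius R = A/P = 7.671/6.974 = 1.1 ft.
Manning's equation: Q = (1.486/n) A R^(2/3) S^(1/2) = (1.486/0.023) × 7.671 × 1.1^(2/3) × 0.002899^(1/2) = 28.4 ft³/s.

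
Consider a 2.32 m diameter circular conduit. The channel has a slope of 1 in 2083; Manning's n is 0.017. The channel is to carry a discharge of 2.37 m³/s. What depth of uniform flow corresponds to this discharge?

y_n = 1.33 m

Manning's equation rearranged: A R^(2/3) = nQ / (1·√S) = 0.017 × 2.37 / (√0.0004801) = 1.839.
Try y = 1.62 m: A R^(2/3) = 2.454 — too large.
Try y = 1.33 m: A R^(2/3) = 1.84 — close enough.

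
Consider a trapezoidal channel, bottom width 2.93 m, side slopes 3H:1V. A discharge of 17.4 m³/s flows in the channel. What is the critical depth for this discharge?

At critical depth, Q² T / (g A³) = 1, i.e. A³/T = Q²/g = 17.4²/9.81 = 30.86.
Trying y = 1.23 m: A³/T = 52.36 — over.
Trying y = 1.07 m: A³/T = 30.33 — close enough.

y_c = 1.07 m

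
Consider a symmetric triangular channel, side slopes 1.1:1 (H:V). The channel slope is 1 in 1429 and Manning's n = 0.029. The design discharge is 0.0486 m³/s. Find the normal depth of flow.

y_n = 0.412 m

Manning's equation rearranged: A R^(2/3) = nQ / (1·√S) = 0.029 × 0.0486 / (√0.0006998) = 0.05328.
At y = 0.464 m: A R^(2/3) = 0.07315 — high.
At y = 0.342 m: A R^(2/3) = 0.03243 — low.
At y = 0.412 m: A R^(2/3) = 0.05328 — ≈ 0.05328.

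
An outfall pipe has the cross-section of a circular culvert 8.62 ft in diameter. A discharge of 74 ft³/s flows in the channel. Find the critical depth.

y_c = 2.07 ft

At critical depth, Q² T / (g A³) = 1, i.e. A³/T = Q²/g = 74²/32.2 = 170.1.
Try y = 2.41 ft: A³/T = 307.4 — too large.
Try y = 1.67 ft: A³/T = 73.43 — too small.
Try y = 2.07 ft: A³/T = 170.1 — close enough.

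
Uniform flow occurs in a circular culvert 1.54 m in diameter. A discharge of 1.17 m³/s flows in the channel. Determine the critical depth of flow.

At critical depth, Q² T / (g A³) = 1, i.e. A³/T = Q²/g = 1.17²/9.81 = 0.1395.
At y = 0.675 m: A³/T = 0.317 — over.
At y = 0.545 m: A³/T = 0.1393 — close enough.

y_c = 0.545 m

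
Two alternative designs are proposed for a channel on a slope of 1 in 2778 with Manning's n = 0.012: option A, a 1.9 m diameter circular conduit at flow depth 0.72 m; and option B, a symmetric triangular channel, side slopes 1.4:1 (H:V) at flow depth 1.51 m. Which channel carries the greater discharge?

Channel A: For a circular section of diameter D = 1.9 m at depth y = 0.72 m, the central angle is θ = 2 arccos(1 − 2y/D) = 2.653 rad. Then A = (D²/8)(θ − sin θ) = 0.985 m² and P = Dθ/2 = 2.52 m. Hydraulic radius R = A/P = 0.985/2.52 = 0.3909 m. Q_A = (1/0.012)·0.985·0.3909^(2/3)·√0.00036 = 0.8325 m³/s.
Channel B: For a triangular section with side slope z = 1.4: A = zy² = 1.4×1.51² = 3.192 m²; P = 2y√(1+z²) = 2×1.51×1.72 = 5.196 m. Hydraulic radius R = A/P = 3.192/5.196 = 0.6144 m. Q_B = (1/0.012)·3.192·0.6144^(2/3)·√0.00036 = 3.647 m³/s.
Q_A = 0.8325 m³/s vs Q_B = 3.647 m³/s, so channel B carries more.

channel B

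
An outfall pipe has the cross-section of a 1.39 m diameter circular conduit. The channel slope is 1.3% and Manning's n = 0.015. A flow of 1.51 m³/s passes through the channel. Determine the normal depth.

y_n = 0.488 m

Manning's equation rearranged: A R^(2/3) = nQ / (1·√S) = 0.015 × 1.51 / (√0.013) = 0.1987.
At y = 0.617 m: A R^(2/3) = 0.3049 — over.
At y = 0.428 m: A R^(2/3) = 0.1545 — short.
At y = 0.488 m: A R^(2/3) = 0.1984 — close enough.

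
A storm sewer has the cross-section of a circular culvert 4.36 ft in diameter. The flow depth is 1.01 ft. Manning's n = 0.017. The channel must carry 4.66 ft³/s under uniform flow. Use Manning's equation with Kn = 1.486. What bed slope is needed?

For a circular section of diameter D = 4.36 ft at depth y = 1.01 ft, the central angle is θ = 2 arccos(1 − 2y/D) = 2.009 rad. Then A = (D²/8)(θ − sin θ) = 2.621 ft² and P = Dθ/2 = 4.379 ft.
Hydraulic radius R = A/P = 2.621/4.379 = 0.5985 ft.
From Manning's equation, S = [nQ / (1.486 A R^(2/3))]² = [0.017 × 4.66 / (1.486 × 2.621 × 0.5985^(2/3))]² = 0.000821.

S = 0.000821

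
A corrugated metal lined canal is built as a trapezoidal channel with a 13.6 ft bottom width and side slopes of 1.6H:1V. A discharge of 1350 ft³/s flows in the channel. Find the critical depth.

At critical depth, Q² T / (g A³) = 1, i.e. A³/T = Q²/g = 1350²/32.2 = 56600.
At y = 6.42 ft: A³/T = 105400 — high.
At y = 4.81 ft: A³/T = 37070 — low.
At y = 5.41 ft: A³/T = 56470 — close enough.

y_c = 5.41 ft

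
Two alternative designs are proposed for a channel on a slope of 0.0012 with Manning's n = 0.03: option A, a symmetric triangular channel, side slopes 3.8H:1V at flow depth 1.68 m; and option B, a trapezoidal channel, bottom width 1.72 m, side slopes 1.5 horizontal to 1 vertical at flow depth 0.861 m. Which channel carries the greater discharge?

Channel A: For a triangular section with side slope z = 3.8: A = zy² = 3.8×1.68² = 10.73 m²; P = 2y√(1+z²) = 2×1.68×3.929 = 13.2 m. Hydraulic radius R = A/P = 10.73/13.2 = 0.8123 m. Q_A = (1/0.03)·10.73·0.8123^(2/3)·√0.0012 = 10.78 m³/s.
Channel B: With bottom width b = 1.72 m and side slope z = 1.5: A = (b + zy)y = (1.72 + 1.5×0.861)×0.861 = 2.593 m²; P = b + 2y√(1+z²) = 1.72 + 2×0.861×1.803 = 4.824 m. Hydraulic radius R = A/P = 2.593/4.824 = 0.5375 m. Q_B = (1/0.03)·2.593·0.5375^(2/3)·√0.0012 = 1.979 m³/s.
Q_A = 10.78 m³/s vs Q_B = 1.979 m³/s, so channel A carries more.

channel A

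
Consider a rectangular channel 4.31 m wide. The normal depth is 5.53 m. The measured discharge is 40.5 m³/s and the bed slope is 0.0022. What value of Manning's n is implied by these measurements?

Flow area A = b·y = 4.31 × 5.53 = 23.83 m². Wetted perimeter P = b + 2y = 4.31 + 2×5.53 = 15.37 m.
Hydraulic radius R = A/P = 23.83/15.37 = 1.551 m.
Rearranging Manning's equation: n = (1/Q) A R^(2/3) S^(1/2) = (1/40.5) × 23.83 × 1.551^(2/3) × √0.0022 = 0.037.

n = 0.037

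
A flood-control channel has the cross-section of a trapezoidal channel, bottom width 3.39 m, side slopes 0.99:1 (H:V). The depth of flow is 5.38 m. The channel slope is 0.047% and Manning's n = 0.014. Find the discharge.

Q = 135 m³/s

With bottom width b = 3.39 m and side slope z = 0.99: A = (b + zy)y = (3.39 + 0.99×5.38)×5.38 = 46.89 m²; P = b + 2y√(1+z²) = 3.39 + 2×5.38×1.407 = 18.53 m.
Hydraulic radius R = A/P = 46.89/18.53 = 2.531 m.
Manning's equation: Q = (1/n) A R^(2/3) S^(1/2) = (1/0.014) × 46.89 × 2.531^(2/3) × 0.00047^(1/2) = 135 m³/s.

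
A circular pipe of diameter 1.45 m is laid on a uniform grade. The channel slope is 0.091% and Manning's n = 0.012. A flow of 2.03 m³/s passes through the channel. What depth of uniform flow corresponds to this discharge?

y_n = 1.14 m

Manning's equation rearranged: A R^(2/3) = nQ / (1·√S) = 0.012 × 2.03 / (√0.00091) = 0.8075.
At y = 1.24 m: A R^(2/3) = 0.8689 — too large.
At y = 1.14 m: A R^(2/3) = 0.8063 — matches.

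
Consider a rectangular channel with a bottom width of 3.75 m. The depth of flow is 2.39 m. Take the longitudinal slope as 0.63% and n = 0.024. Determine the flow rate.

Flow area A = b·y = 3.75 × 2.39 = 8.963 m². Wetted perimeter P = b + 2y = 3.75 + 2×2.39 = 8.53 m.
Hydraulic radius R = A/P = 8.963/8.53 = 1.051 m.
Manning's equation: Q = (1/n) A R^(2/3) S^(1/2) = (1/0.024) × 8.963 × 1.051^(2/3) × 0.0063^(1/2) = 30.6 m³/s.

Q = 30.6 m³/s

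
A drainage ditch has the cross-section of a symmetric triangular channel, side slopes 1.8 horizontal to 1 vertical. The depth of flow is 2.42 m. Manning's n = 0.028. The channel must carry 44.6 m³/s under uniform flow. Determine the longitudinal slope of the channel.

S = 0.013

For a triangular section with side slope z = 1.8: A = zy² = 1.8×2.42² = 10.54 m²; P = 2y√(1+z²) = 2×2.42×2.059 = 9.966 m.
Hydraulic radius R = A/P = 10.54/9.966 = 1.058 m.
From Manning's equation, S = [nQ / (1 A R^(2/3))]² = [0.028 × 44.6 / (1 × 10.54 × 1.058^(2/3))]² = 0.013.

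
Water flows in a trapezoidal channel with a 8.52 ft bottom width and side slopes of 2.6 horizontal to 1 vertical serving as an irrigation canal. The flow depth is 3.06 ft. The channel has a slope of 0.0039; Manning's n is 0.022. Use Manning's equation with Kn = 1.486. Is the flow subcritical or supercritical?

subcritical

With bottom width b = 8.52 ft and side slope z = 2.6: A = (b + zy)y = (8.52 + 2.6×3.06)×3.06 = 50.42 ft²; P = b + 2y√(1+z²) = 8.52 + 2×3.06×2.786 = 25.57 ft.
Hydraulic radius R = A/P = 50.42/25.57 = 1.972 ft.
V = (1.486/n) R^(2/3) √S = (1.486/0.022) × 1.972^(2/3) × √0.0039 = 6.633 ft/s. Hydraulic depth D_h = A/T = 50.42/24.43 = 2.064 ft.
Froude number Fr = V/√(g·D_h) = 6.633/√(32.2×2.064) = 0.814, which is less than 1, so the flow is subcritical.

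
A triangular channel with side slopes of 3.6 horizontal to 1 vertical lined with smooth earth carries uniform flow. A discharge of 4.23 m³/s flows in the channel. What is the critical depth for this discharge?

y_c = 0.776 m

At critical depth, Q² T / (g A³) = 1, i.e. A³/T = Q²/g = 4.23²/9.81 = 1.824.
Trying y = 0.967 m: A³/T = 5.479 — too large.
Trying y = 0.776 m: A³/T = 1.823 — matches.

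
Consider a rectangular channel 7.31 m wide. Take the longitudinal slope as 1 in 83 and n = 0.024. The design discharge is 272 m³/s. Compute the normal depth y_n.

Manning's equation rearranged: A R^(2/3) = nQ / (1·√S) = 0.024 × 272 / (√0.01205) = 59.47.
Try y = 3.62 m: A R^(2/3) = 39.43 — too small.
Try y = 6.33 m: A R^(2/3) = 81.02 — too large.
Try y = 4.96 m: A R^(2/3) = 59.54 — matches.

y_n = 4.96 m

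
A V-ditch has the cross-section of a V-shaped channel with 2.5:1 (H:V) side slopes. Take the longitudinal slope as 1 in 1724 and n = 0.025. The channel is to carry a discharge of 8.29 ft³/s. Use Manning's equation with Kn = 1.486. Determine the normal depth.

Manning's equation rearranged: A R^(2/3) = nQ / (1.486·√S) = 0.025 × 8.29 / (1.486 × √0.00058) = 5.791.
At y = 1.3 ft: A R^(2/3) = 3.017 — low.
At y = 1.91 ft: A R^(2/3) = 8.418 — high.
At y = 1.66 ft: A R^(2/3) = 5.791 — matches.

y_n = 1.66 ft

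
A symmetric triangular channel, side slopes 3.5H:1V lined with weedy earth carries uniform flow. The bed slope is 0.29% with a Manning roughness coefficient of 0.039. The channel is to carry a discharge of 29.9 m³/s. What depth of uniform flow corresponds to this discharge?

y_n = 2.38 m

Manning's equation rearranged: A R^(2/3) = nQ / (1·√S) = 0.039 × 29.9 / (√0.0029) = 21.65.
Try y = 2.89 m: A R^(2/3) = 36.4 — high.
Try y = 2.08 m: A R^(2/3) = 15.14 — low.
Try y = 2.38 m: A R^(2/3) = 21.69 — ≈ 21.65.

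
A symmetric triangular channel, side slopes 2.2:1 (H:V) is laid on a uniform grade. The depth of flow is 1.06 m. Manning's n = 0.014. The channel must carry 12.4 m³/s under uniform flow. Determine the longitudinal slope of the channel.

S = 0.013

For a triangular section with side slope z = 2.2: A = zy² = 2.2×1.06² = 2.472 m²; P = 2y√(1+z²) = 2×1.06×2.417 = 5.123 m.
Hydraulic radius R = A/P = 2.472/5.123 = 0.4825 m.
From Manning's equation, S = [nQ / (1 A R^(2/3))]² = [0.014 × 12.4 / (1 × 2.472 × 0.4825^(2/3))]² = 0.013.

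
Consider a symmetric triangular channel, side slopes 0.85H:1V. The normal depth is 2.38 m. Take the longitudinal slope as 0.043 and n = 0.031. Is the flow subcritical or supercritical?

For a triangular section with side slope z = 0.85: A = zy² = 0.85×2.38² = 4.815 m²; P = 2y√(1+z²) = 2×2.38×1.312 = 6.247 m.
Hydraulic radius R = A/P = 4.815/6.247 = 0.7707 m.
V = (1/n) R^(2/3) √S = (1/0.031) × 0.7707^(2/3) × √0.043 = 5.623 m/s. Hydraulic depth D_h = A/T = 4.815/4.046 = 1.19 m.
Froude number Fr = V/√(g·D_h) = 5.623/√(9.81×1.19) = 1.65, which is greater than 1, so the flow is supercritical.

supercritical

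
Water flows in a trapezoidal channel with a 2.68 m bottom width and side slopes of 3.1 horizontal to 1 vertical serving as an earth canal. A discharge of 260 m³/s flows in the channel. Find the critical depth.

y_c = 3.87 m

At critical depth, Q² T / (g A³) = 1, i.e. A³/T = Q²/g = 260²/9.81 = 6891.
Try y = 4.73 m: A³/T = 17250 — too large.
Try y = 2.85 m: A³/T = 1737 — too small.
Try y = 3.87 m: A³/T = 6870 — close enough.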